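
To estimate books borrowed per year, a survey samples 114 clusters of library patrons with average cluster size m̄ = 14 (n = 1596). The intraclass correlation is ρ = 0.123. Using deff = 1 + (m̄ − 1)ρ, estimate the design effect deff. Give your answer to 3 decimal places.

deff = 1 + (14 − 1)·0.123 = 1 + 1.599 = 2.599.

2.599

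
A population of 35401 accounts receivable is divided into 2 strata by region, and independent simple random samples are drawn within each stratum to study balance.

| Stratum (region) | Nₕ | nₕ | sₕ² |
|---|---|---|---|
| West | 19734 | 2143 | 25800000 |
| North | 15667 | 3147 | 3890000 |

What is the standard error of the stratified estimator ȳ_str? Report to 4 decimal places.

59.3994

Var(ȳ_str) = Σₕ Wₕ²(1 − fₕ)sₕ²/nₕ with Wₕ = Nₕ/N, N = 35401.
West: Wₕ = 0.55744188; term = 0.55744188²·(1 − 0.10859430)·25800000/2143 = 3334.8179.
North: Wₕ = 0.44255812; term = 0.44255812²·(1 − 0.20086807)·3890000/3147 = 193.46926.
Sum = 3528.2872.
SE = √(3528.2872) = 59.3994.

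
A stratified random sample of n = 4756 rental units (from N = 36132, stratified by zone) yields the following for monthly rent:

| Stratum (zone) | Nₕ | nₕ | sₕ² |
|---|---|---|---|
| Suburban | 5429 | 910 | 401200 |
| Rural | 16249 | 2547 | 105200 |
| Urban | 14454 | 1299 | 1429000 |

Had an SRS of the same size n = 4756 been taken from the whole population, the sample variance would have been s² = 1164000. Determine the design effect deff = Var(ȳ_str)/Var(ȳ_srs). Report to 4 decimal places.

Var(ȳ_str) = Σ Wₕ²(1−fₕ)sₕ²/nₕ with Wₕ = Nₕ/36132:
  Suburban: (5429/36132)²·(1−910/5429)·401200/910 = 8.2850992
  Rural: (16249/36132)²·(1−2547/16249)·105200/2547 = 7.0439034
  Urban: (14454/36132)²·(1−1299/14454)·1429000/1299 = 160.22046
  → Var(ȳ_str) = 175.54946.
Var(ȳ_srs) = (1 − 4756/36132)·1164000/4756 = 212.52827.
deff = 175.54946 / 212.52827 = 0.8260.

0.8260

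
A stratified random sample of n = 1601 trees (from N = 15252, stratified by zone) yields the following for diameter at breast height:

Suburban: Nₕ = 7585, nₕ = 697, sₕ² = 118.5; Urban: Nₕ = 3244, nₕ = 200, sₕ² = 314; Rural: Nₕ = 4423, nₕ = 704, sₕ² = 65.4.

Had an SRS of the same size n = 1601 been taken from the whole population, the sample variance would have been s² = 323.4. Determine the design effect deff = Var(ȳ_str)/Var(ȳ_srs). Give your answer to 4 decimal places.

Var(ȳ_str) = Σ Wₕ²(1−fₕ)sₕ²/nₕ with Wₕ = Nₕ/15252:
  Suburban: (7585/15252)²·(1−697/7585)·118.5/697 = 0.038183937
  Urban: (3244/15252)²·(1−200/3244)·314/200 = 0.066645611
  Rural: (4423/15252)²·(1−704/4423)·65.4/704 = 0.0065689297
  → Var(ȳ_str) = 0.11139848.
Var(ȳ_srs) = (1 − 1601/15252)·323.4/1601 = 0.18079497.
deff = 0.11139848 / 0.18079497 = 0.6162.

0.6162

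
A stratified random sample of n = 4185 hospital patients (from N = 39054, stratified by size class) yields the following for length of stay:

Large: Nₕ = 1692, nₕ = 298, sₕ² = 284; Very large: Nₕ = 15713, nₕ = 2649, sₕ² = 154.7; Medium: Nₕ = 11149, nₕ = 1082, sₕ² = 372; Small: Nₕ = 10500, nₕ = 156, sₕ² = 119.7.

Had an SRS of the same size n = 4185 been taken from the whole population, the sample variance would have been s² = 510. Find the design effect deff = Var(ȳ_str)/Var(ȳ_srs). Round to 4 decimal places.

0.8205

Var(ȳ_str) = Σ Wₕ²(1−fₕ)sₕ²/nₕ with Wₕ = Nₕ/39054:
  Large: (1692/39054)²·(1−298/1692)·284/298 = 0.0014737851
  Very large: (15713/39054)²·(1−2649/15713)·154.7/2649 = 0.0078598199
  Medium: (11149/39054)²·(1−1082/11149)·372/1082 = 0.025300006
  Small: (10500/39054)²·(1−156/10500)·119.7/156 = 0.054640708
  → Var(ȳ_str) = 0.089274319.
Var(ȳ_srs) = (1 − 4185/39054)·510/4185 = 0.10880496.
deff = 0.089274319 / 0.10880496 = 0.8205.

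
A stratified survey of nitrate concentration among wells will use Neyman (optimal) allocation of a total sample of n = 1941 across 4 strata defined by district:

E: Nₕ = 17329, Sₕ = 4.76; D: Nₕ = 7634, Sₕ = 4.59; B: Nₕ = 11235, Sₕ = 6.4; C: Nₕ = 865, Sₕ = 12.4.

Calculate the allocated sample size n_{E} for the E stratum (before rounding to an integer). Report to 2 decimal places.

Neyman allocation: nₕ = n·NₕSₕ / Σⱼ NⱼSⱼ.
Σ NⱼSⱼ = 17329·4.76 + 7634·4.59 + 11235·6.4 + 865·12.4 = 200156.1.
n_{E} = 1941·17329·4.76 / 200156.1 = 799.90.

799.90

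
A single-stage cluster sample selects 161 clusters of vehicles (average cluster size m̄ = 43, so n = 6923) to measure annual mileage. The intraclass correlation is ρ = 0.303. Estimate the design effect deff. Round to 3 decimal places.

13.726

deff = 1 + (43 − 1)·0.303 = 1 + 12.726 = 13.726.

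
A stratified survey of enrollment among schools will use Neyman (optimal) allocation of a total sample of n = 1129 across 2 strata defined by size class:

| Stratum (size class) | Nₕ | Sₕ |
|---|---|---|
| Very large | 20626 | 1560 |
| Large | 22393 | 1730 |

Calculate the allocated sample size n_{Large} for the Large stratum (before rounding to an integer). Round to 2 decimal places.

Neyman allocation: nₕ = n·NₕSₕ / Σⱼ NⱼSⱼ.
Σ NⱼSⱼ = 20626·1560 + 22393·1730 = 7.091645 × 10^7.
n_{Large} = 1129·22393·1730 / (7.091645 × 10^7) = 616.74.

616.74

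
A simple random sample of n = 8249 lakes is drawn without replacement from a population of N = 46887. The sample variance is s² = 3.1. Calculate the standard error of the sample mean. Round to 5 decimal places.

Under SRS without replacement, Var(ȳ) = (1 − f)·s²/n with f = n/N = 8249/46887 = 0.17593363.
Var(ȳ) = (1 − 0.17593363)·3.1/8249 = 0.82406637·3.7580313 × 10^-4 = 3.0968672 × 10^-4.
SE(ȳ) = √(3.0968672 × 10^-4) = 0.01760.

0.01760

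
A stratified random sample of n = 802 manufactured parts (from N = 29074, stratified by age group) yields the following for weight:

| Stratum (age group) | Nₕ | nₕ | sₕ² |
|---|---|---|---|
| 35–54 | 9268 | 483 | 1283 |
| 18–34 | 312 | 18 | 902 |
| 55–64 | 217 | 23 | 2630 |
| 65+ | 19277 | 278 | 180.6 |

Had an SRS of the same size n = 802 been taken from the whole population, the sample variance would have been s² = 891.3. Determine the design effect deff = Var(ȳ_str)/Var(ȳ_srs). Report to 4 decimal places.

Var(ȳ_str) = Σ Wₕ²(1−fₕ)sₕ²/nₕ with Wₕ = Nₕ/29074:
  35–54: (9268/29074)²·(1−483/9268)·1283/483 = 0.25585726
  18–34: (312/29074)²·(1−18/312)·902/18 = 0.0054378395
  55–64: (217/29074)²·(1−23/217)·2630/23 = 0.0056948174
  65+: (19277/29074)²·(1−278/19277)·180.6/278 = 0.28147094
  → Var(ȳ_str) = 0.54846086.
Var(ȳ_srs) = (1 − 802/29074)·891.3/802 = 1.0806904.
deff = 0.54846086 / 1.0806904 = 0.5075.

0.5075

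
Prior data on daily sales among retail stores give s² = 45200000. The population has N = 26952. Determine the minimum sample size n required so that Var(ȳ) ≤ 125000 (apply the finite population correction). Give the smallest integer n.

357

Without fpc, n₀ = s²/D = 45200000/125000 = 361.6000.
With fpc, (1 − n/N)·s²/n ≤ D requires n ≥ n₀/(1 + n₀/N) = 361.6000/(1 + 361.6000/26952) = 356.8128.
Rounding up, n = 357.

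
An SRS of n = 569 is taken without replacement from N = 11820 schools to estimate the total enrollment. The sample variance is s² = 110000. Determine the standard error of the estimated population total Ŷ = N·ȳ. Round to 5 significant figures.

Var(Ŷ) = N²·Var(ȳ) = N²·(1 − n/N)·s²/n.
f = 569/11820 = 0.04813875; Var(ȳ) = 0.95186125·110000/569 = 184.01536.
Var(Ŷ) = 11820² · 184.01536 = 2.5709228 × 10^10.
SE(Ŷ) = √(2.5709228 × 10^10) = 160340.

160340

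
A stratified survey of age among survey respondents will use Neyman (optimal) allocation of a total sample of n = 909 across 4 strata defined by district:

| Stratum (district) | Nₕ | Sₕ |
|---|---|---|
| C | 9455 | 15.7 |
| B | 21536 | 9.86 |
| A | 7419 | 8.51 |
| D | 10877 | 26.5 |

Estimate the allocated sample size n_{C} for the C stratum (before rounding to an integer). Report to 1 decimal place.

189.5

Neyman allocation: nₕ = n·NₕSₕ / Σⱼ NⱼSⱼ.
Σ NⱼSⱼ = 9455·15.7 + 21536·9.86 + 7419·8.51 + 10877·26.5 = 712164.65.
n_{C} = 909·9455·15.7 / 712164.65 = 189.5.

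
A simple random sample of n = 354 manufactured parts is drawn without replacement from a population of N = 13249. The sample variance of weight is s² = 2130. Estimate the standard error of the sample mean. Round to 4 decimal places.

Under SRS without replacement, Var(ȳ) = (1 − f)·s²/n with f = n/N = 354/13249 = 0.02671900.
Var(ȳ) = (1 − 0.02671900)·2130/354 = 0.97328100·6.0169492 = 5.8561823.
SE(ȳ) = √(5.8561823) = 2.4200.

2.4200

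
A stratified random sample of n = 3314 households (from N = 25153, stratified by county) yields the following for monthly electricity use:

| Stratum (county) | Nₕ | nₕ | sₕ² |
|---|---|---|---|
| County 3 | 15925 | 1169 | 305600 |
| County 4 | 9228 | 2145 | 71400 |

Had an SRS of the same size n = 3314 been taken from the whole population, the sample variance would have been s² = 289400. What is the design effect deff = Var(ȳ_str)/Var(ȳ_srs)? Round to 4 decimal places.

Var(ȳ_str) = Σ Wₕ²(1−fₕ)sₕ²/nₕ with Wₕ = Nₕ/25153:
  County 3: (15925/25153)²·(1−1169/15925)·305600/1169 = 97.097343
  County 4: (9228/25153)²·(1−2145/9228)·71400/2145 = 3.4388732
  → Var(ȳ_str) = 100.53622.
Var(ȳ_srs) = (1 − 3314/25153)·289400/3314 = 75.820908.
deff = 100.53622 / 75.820908 = 1.3260.

1.3260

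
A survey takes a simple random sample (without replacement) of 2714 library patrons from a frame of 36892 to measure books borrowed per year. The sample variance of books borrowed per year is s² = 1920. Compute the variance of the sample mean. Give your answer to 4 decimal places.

Under SRS without replacement, Var(ȳ) = (1 − f)·s²/n with f = n/N = 2714/36892 = 0.07356608.
Var(ȳ) = (1 − 0.07356608)·1920/2714 = 0.92643392·0.70744289 = 0.65539909.

0.6554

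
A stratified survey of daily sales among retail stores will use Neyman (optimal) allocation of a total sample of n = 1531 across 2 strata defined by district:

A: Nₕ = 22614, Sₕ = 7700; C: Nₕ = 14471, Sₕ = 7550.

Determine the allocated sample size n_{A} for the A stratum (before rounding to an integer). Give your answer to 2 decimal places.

Neyman allocation: nₕ = n·NₕSₕ / Σⱼ NⱼSⱼ.
Σ NⱼSⱼ = 22614·7700 + 14471·7550 = 2.8338385 × 10^8.
n_{A} = 1531·22614·7700 / (2.8338385 × 10^8) = 940.74.

940.74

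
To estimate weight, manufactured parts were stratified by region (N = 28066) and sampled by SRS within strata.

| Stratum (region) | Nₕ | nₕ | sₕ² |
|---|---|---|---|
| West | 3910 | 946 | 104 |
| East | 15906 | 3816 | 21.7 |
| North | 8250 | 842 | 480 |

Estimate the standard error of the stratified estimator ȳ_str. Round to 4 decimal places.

0.2173

Var(ȳ_str) = Σₕ Wₕ²(1 − fₕ)sₕ²/nₕ with Wₕ = Nₕ/N, N = 28066.
West: Wₕ = 0.13931447; term = 0.13931447²·(1 − 0.24194373)·104/946 = 0.0016174696.
East: Wₕ = 0.56673555; term = 0.56673555²·(1 − 0.23990947)·21.7/3816 = 0.0013882817.
North: Wₕ = 0.29394998; term = 0.29394998²·(1 − 0.10206061)·480/842 = 0.04423062.
Sum = 0.047236371.
SE = √(0.047236371) = 0.2173.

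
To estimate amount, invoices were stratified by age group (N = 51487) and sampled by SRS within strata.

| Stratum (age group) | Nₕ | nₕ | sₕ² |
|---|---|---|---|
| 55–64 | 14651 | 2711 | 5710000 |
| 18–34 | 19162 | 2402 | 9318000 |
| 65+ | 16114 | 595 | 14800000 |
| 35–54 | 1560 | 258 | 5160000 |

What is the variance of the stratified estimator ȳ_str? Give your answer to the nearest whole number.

Var(ȳ_str) = Σₕ Wₕ²(1 − fₕ)sₕ²/nₕ with Wₕ = Nₕ/N, N = 51487.
55–64: Wₕ = 0.28455727; term = 0.28455727²·(1 − 0.18503856)·5710000/2711 = 138.98983.
18–34: Wₕ = 0.37217162; term = 0.37217162²·(1 − 0.12535226)·9318000/2402 = 469.96918.
65+: Wₕ = 0.31297221; term = 0.31297221²·(1 − 0.03692441)·14800000/595 = 2346.479.
35–54: Wₕ = 0.03029891; term = 0.03029891²·(1 − 0.16538462)·5160000/258 = 15.323939.
Sum = 2970.7619.

2971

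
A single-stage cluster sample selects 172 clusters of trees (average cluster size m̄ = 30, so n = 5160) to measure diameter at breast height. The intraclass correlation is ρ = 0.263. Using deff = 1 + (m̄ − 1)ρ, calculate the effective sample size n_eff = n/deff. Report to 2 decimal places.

deff = 1 + (30 − 1)·0.263 = 1 + 7.627 = 8.627.
n_eff = 5160 / 8.627 = 598.12.

598.12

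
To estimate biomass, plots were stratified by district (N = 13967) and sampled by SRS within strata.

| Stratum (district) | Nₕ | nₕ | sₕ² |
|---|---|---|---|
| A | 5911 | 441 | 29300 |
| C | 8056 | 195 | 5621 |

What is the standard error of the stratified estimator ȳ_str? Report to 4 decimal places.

4.5133

Var(ȳ_str) = Σₕ Wₕ²(1 − fₕ)sₕ²/nₕ with Wₕ = Nₕ/N, N = 13967.
A: Wₕ = 0.42321186; term = 0.42321186²·(1 − 0.07460667)·29300/441 = 11.012123.
C: Wₕ = 0.57678814; term = 0.57678814²·(1 − 0.02420556)·5621/195 = 9.3577182.
Sum = 20.369841.
SE = √(20.369841) = 4.5133.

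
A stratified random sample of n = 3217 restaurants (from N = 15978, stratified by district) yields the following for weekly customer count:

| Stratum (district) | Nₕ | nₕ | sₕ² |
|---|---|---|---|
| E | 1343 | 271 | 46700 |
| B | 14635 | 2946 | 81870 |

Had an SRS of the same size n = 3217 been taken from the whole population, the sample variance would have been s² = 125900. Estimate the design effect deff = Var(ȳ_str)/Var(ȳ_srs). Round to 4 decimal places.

Var(ȳ_str) = Σ Wₕ²(1−fₕ)sₕ²/nₕ with Wₕ = Nₕ/15978:
  E: (1343/15978)²·(1−271/1343)·46700/271 = 0.97179252
  B: (14635/15978)²·(1−2946/14635)·81870/2946 = 18.621613
  → Var(ȳ_str) = 19.593406.
Var(ȳ_srs) = (1 − 3217/15978)·125900/3217 = 31.256256.
deff = 19.593406 / 31.256256 = 0.6269.

0.6269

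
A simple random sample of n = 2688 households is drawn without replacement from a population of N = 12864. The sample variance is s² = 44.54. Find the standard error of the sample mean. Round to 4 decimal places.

0.1145

Under SRS without replacement, Var(ȳ) = (1 − f)·s²/n with f = n/N = 2688/12864 = 0.20895522.
Var(ȳ) = (1 − 0.20895522)·44.54/2688 = 0.79104478·0.01656994 = 0.013107565.
SE(ȳ) = √(0.013107565) = 0.1145.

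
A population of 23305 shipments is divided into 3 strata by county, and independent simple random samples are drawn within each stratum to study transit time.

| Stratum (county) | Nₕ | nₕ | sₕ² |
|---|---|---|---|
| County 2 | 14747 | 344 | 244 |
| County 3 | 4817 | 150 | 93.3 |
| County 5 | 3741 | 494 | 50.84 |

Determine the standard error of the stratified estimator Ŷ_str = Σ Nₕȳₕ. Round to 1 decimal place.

Var(Ŷ_str) = Σₕ Nₕ²(1 − fₕ)sₕ²/nₕ.
County 2: 14747²·(1 − 344/14747)·244/344 = 1.5065655 × 10^8.
County 3: 4817²·(1 − 150/4817)·93.3/150 = 1.3983144 × 10^7.
County 5: 3741²·(1 − 494/3741)·50.84/494 = 1.250111 × 10^6.
Sum = 1.6588981 × 10^8.
SE = √(1.6588981 × 10^8) = 12879.8.

12879.8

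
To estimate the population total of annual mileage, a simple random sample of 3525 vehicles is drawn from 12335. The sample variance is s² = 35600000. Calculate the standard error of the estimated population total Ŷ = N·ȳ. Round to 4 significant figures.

Var(Ŷ) = N²·Var(ȳ) = N²·(1 − n/N)·s²/n.
f = 3525/12335 = 0.28577219; Var(ȳ) = 0.71422781·35600000/3525 = 7213.1943.
Var(Ŷ) = 12335² · 7213.1943 = 1.0975036 × 10^12.
SE(Ŷ) = √(1.0975036 × 10^12) = 1.048 × 10^6.

1.048 × 10^6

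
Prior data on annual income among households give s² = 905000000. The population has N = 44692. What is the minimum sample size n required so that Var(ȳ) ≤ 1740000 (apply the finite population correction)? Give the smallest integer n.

Without fpc, n₀ = s²/D = 905000000/1740000 = 520.1149.
With fpc, (1 − n/N)·s²/n ≤ D requires n ≥ n₀/(1 + n₀/N) = 520.1149/(1 + 520.1149/44692) = 514.1316.
Rounding up, n = 515.

515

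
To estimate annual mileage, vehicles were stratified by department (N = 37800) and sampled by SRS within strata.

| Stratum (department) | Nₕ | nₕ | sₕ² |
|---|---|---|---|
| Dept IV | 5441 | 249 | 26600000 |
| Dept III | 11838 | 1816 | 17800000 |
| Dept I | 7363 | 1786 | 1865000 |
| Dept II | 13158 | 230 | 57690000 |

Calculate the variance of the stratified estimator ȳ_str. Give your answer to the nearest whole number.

32817

Var(ȳ_str) = Σₕ Wₕ²(1 − fₕ)sₕ²/nₕ with Wₕ = Nₕ/N, N = 37800.
Dept IV: Wₕ = 0.14394180; term = 0.14394180²·(1 − 0.04576365)·26600000/249 = 2112.0884.
Dept III: Wₕ = 0.31317460; term = 0.31317460²·(1 − 0.15340429)·17800000/1816 = 813.86672.
Dept I: Wₕ = 0.19478836; term = 0.19478836²·(1 − 0.24256417)·1865000/1786 = 30.010223.
Dept II: Wₕ = 0.34809524; term = 0.34809524²·(1 − 0.01747986)·57690000/230 = 29861.411.
Sum = 32817.376.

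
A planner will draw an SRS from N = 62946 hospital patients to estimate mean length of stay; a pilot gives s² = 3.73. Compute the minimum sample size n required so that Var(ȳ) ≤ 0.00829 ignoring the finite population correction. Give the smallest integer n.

Without fpc, n₀ = s²/D = 3.73/0.00829 = 449.9397.
Rounding up, n = 450.

450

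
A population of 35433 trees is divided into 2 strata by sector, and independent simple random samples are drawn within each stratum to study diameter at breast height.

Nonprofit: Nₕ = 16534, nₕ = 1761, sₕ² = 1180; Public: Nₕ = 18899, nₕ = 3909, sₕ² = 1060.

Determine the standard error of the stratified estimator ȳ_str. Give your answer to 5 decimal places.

0.43766

Var(ȳ_str) = Σₕ Wₕ²(1 − fₕ)sₕ²/nₕ with Wₕ = Nₕ/N, N = 35433.
Nonprofit: Wₕ = 0.46662716; term = 0.46662716²·(1 − 0.10650780)·1180/1761 = 0.13036273.
Public: Wₕ = 0.53337284; term = 0.53337284²·(1 − 0.20683634)·1060/3909 = 0.061187795.
Sum = 0.19155053.
SE = √(0.19155053) = 0.43766.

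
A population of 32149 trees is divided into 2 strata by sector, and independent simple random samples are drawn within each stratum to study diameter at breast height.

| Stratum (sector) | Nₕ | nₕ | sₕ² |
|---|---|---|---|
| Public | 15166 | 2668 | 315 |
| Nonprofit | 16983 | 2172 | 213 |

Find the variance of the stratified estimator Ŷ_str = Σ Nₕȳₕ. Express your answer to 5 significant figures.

Var(Ŷ_str) = Σₕ Nₕ²(1 − fₕ)sₕ²/nₕ.
Public: 15166²·(1 − 2668/15166)·315/2668 = 2.2378775 × 10^7.
Nonprofit: 16983²·(1 − 2172/16983)·213/2172 = 2.4667127 × 10^7.
Sum = 4.7045902 × 10^7.

4.7046 × 10^7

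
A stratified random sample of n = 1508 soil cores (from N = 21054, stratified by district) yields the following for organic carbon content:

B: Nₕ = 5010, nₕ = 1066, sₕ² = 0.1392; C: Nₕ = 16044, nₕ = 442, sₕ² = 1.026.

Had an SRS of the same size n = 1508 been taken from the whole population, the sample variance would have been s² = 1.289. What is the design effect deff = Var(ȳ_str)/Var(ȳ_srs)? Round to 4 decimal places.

Var(ȳ_str) = Σ Wₕ²(1−fₕ)sₕ²/nₕ with Wₕ = Nₕ/21054:
  B: (5010/21054)²·(1−1066/5010)·0.1392/1066 = 5.8208636 × 10^-6
  C: (16044/21054)²·(1−442/16044)·1.026/442 = 0.0013108373
  → Var(ȳ_str) = 0.0013166582.
Var(ȳ_srs) = (1 − 1508/21054)·1.289/1508 = 7.9355102 × 10^-4.
deff = 0.0013166582 / (7.9355102 × 10^-4) = 1.6592.

1.6592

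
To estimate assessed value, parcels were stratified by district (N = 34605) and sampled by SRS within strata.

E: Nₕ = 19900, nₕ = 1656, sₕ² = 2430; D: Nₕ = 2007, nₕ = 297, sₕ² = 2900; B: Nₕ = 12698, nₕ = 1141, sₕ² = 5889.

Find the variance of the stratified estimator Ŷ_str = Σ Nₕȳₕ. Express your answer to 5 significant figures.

1.3237 × 10^9

Var(Ŷ_str) = Σₕ Nₕ²(1 − fₕ)sₕ²/nₕ.
E: 19900²·(1 − 1656/19900)·2430/1656 = 5.3274463 × 10^8.
D: 2007²·(1 − 297/2007)·2900/297 = 3.3510818 × 10^7.
B: 12698²·(1 − 1141/12698)·5889/1141 = 7.5741926 × 10^8.
Sum = 1.3236747 × 10^9.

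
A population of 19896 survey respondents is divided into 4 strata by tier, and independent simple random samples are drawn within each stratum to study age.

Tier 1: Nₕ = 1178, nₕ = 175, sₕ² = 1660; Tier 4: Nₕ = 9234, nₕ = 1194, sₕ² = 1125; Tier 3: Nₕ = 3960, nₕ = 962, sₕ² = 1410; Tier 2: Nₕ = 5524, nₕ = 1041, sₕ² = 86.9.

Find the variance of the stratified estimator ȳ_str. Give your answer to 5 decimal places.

0.25420

Var(ȳ_str) = Σₕ Wₕ²(1 − fₕ)sₕ²/nₕ with Wₕ = Nₕ/N, N = 19896.
Tier 1: Wₕ = 0.05920788; term = 0.05920788²·(1 − 0.14855688)·1660/175 = 0.028312924.
Tier 4: Wₕ = 0.46411339; term = 0.46411339²·(1 − 0.12930474)·1125/1194 = 0.17671059.
Tier 3: Wₕ = 0.19903498; term = 0.19903498²·(1 − 0.24292929)·1410/962 = 0.04395814.
Tier 2: Wₕ = 0.27764375; term = 0.27764375²·(1 − 0.18845040)·86.9/1041 = 0.0052222771.
Sum = 0.25420393.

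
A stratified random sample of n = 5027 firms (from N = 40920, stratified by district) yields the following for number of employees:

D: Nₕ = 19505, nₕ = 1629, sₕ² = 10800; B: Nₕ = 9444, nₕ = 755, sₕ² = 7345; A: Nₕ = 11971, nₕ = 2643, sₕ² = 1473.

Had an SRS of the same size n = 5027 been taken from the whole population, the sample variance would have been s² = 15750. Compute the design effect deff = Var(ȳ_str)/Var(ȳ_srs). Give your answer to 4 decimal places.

0.6894

Var(ȳ_str) = Σ Wₕ²(1−fₕ)sₕ²/nₕ with Wₕ = Nₕ/40920:
  D: (19505/40920)²·(1−1629/19505)·10800/1629 = 1.380536
  B: (9444/40920)²·(1−755/9444)·7345/755 = 0.47675952
  A: (11971/40920)²·(1−2643/11971)·1473/2643 = 0.03716664
  → Var(ȳ_str) = 1.8944622.
Var(ȳ_srs) = (1 − 5027/40920)·15750/5027 = 2.748184.
deff = 1.8944622 / 2.748184 = 0.6894.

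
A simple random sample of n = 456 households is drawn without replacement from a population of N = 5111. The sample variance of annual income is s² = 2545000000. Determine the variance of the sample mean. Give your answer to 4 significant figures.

5.083 × 10^6

Under SRS without replacement, Var(ȳ) = (1 − f)·s²/n with f = n/N = 456/5111 = 0.08921933.
Var(ȳ) = (1 − 0.08921933)·2545000000/456 = 0.91078067·5.5811404 × 10^6 = 5.0831947 × 10^6.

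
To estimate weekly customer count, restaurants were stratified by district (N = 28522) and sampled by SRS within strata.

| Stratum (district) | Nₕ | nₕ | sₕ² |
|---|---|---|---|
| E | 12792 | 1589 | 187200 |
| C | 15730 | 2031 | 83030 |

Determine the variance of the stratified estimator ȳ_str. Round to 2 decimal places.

Var(ȳ_str) = Σₕ Wₕ²(1 − fₕ)sₕ²/nₕ with Wₕ = Nₕ/N, N = 28522.
E: Wₕ = 0.44849590; term = 0.44849590²·(1 − 0.12421826)·187200/1589 = 20.753664.
C: Wₕ = 0.55150410; term = 0.55150410²·(1 − 0.12911634)·83030/2031 = 10.82886.
Sum = 31.582524.

31.58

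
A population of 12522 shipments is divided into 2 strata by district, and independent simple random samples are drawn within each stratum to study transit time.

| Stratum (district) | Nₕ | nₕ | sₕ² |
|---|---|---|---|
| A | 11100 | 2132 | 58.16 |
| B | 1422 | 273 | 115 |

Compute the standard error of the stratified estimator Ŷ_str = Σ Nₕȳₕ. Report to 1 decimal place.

1844.9

Var(Ŷ_str) = Σₕ Nₕ²(1 − fₕ)sₕ²/nₕ.
A: 11100²·(1 − 2132/11100)·58.16/2132 = 2.7155373 × 10^6.
B: 1422²·(1 − 273/1422)·115/273 = 688263.63.
Sum = 3.4038009 × 10^6.
SE = √(3.4038009 × 10^6) = 1844.9.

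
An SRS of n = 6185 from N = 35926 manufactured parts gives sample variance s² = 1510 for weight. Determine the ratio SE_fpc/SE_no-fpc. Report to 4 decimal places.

f = n/N = 6185/35926 = 0.17215944.
SE_no-fpc = √(s²/n) = 0.49410429; SE_fpc = √((1−f)s²/n) = 0.44956446.
Ratio = √(1−f) = 0.90985744.

0.9099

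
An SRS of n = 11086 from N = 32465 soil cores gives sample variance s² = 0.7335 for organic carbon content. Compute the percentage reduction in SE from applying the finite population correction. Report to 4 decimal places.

f = n/N = 11086/32465 = 0.34147544.
SE_no-fpc = √(s²/n) = 0.0081341583; SE_fpc = √((1−f)s²/n) = 0.006600831.
Ratio = √(1−f) = 0.81149526. Reduction = 100·(1 − 0.81149526) = 18.8505%.

18.8505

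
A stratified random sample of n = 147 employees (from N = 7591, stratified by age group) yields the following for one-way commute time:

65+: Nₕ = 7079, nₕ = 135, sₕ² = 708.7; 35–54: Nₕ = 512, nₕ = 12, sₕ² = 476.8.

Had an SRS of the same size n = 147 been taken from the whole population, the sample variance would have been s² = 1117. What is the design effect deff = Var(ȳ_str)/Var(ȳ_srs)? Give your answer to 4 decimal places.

Var(ȳ_str) = Σ Wₕ²(1−fₕ)sₕ²/nₕ with Wₕ = Nₕ/7591:
  65+: (7079/7591)²·(1−135/7079)·708.7/135 = 4.478291
  35–54: (512/7591)²·(1−12/512)·476.8/12 = 0.17652125
  → Var(ȳ_str) = 4.6548123.
Var(ȳ_srs) = (1 − 147/7591)·1117/147 = 7.4514915.
deff = 4.6548123 / 7.4514915 = 0.6247.

0.6247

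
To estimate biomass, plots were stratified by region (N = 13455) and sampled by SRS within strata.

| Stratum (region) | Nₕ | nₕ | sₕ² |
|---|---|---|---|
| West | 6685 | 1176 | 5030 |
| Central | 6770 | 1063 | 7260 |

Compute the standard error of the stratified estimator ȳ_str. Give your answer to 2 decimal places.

1.53

Var(ȳ_str) = Σₕ Wₕ²(1 − fₕ)sₕ²/nₕ with Wₕ = Nₕ/N, N = 13455.
West: Wₕ = 0.49684132; term = 0.49684132²·(1 − 0.17591623)·5030/1176 = 0.87009654.
Central: Wₕ = 0.50315868; term = 0.50315868²·(1 − 0.15701625)·7260/1063 = 1.4575803.
Sum = 2.3276768.
SE = √(2.3276768) = 1.53.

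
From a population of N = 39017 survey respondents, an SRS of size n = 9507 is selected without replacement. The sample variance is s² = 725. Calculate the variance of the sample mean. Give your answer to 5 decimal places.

Under SRS without replacement, Var(ȳ) = (1 − f)·s²/n with f = n/N = 9507/39017 = 0.24366302.
Var(ȳ) = (1 − 0.24366302)·725/9507 = 0.75633698·0.076259598 = 0.057677954.

0.05768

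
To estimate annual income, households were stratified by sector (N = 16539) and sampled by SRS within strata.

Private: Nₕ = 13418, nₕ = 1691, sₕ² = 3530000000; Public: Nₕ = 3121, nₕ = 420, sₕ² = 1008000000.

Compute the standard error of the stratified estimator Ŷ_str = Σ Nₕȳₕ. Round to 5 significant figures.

Var(Ŷ_str) = Σₕ Nₕ²(1 − fₕ)sₕ²/nₕ.
Private: 13418²·(1 − 1691/13418)·3530000000/1691 = 3.2847764 × 10^14.
Public: 3121²·(1 − 420/3121)·1008000000/420 = 2.023157 × 10^13.
Sum = 3.4870921 × 10^14.
SE = √(3.4870921 × 10^14) = 1.8674 × 10^7.

1.8674 × 10^7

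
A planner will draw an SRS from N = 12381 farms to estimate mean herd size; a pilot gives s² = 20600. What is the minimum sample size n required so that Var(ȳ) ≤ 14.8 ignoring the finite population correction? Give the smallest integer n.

Without fpc, n₀ = s²/D = 20600/14.8 = 1391.8919.
Rounding up, n = 1392.

1392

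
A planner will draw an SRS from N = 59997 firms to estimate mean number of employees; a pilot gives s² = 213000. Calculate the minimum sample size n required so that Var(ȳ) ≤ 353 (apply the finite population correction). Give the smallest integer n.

Without fpc, n₀ = s²/D = 213000/353 = 603.3994.
With fpc, (1 − n/N)·s²/n ≤ D requires n ≥ n₀/(1 + n₀/N) = 603.3994/(1 + 603.3994/59997) = 597.3913.
Rounding up, n = 598.

598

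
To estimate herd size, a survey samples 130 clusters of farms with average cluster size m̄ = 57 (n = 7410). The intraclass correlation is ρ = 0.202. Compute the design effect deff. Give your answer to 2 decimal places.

deff = 1 + (57 − 1)·0.202 = 1 + 11.312 = 12.312.

12.31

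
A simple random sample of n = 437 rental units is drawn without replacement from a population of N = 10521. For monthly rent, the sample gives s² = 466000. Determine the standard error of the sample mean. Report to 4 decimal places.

Under SRS without replacement, Var(ȳ) = (1 − f)·s²/n with f = n/N = 437/10521 = 0.04153598.
Var(ȳ) = (1 − 0.04153598)·466000/437 = 0.95846402·1066.3616 = 1022.0692.
SE(ȳ) = √(1022.0692) = 31.9698.

31.9698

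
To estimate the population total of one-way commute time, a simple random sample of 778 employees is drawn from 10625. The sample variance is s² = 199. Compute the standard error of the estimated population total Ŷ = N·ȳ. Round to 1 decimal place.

Var(Ŷ) = N²·Var(ȳ) = N²·(1 − n/N)·s²/n.
f = 778/10625 = 0.07322353; Var(ȳ) = 0.92677647·199/778 = 0.23705465.
Var(Ŷ) = 10625² · 0.23705465 = 2.6761248 × 10^7.
SE(Ŷ) = √(2.6761248 × 10^7) = 5173.1.

5173.1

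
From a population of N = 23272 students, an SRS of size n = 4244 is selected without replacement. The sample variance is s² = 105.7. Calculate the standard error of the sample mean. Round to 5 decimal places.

0.14270

Under SRS without replacement, Var(ȳ) = (1 − f)·s²/n with f = n/N = 4244/23272 = 0.18236507.
Var(ȳ) = (1 − 0.18236507)·105.7/4244 = 0.81763493·0.024905749 = 0.02036381.
SE(ȳ) = √(0.02036381) = 0.14270.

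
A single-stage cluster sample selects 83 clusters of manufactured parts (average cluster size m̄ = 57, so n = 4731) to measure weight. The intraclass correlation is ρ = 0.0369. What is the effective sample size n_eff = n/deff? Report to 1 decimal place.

1542.9

deff = 1 + (57 − 1)·0.0369 = 1 + 2.0664 = 3.0664.
n_eff = 4731 / 3.0664 = 1542.9.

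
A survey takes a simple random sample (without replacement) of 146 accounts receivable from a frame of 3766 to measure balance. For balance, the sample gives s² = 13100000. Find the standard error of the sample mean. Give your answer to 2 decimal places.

293.68

Under SRS without replacement, Var(ȳ) = (1 − f)·s²/n with f = n/N = 146/3766 = 0.03876792.
Var(ȳ) = (1 − 0.03876792)·13100000/146 = 0.96123208·89726.027 = 86247.536.
SE(ȳ) = √(86247.536) = 293.68.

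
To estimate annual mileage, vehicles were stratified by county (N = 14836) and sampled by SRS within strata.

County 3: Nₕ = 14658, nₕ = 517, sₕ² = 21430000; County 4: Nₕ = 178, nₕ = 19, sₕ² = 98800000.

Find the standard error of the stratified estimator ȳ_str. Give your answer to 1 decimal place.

Var(ȳ_str) = Σₕ Wₕ²(1 − fₕ)sₕ²/nₕ with Wₕ = Nₕ/N, N = 14836.
County 3: Wₕ = 0.98800216; term = 0.98800216²·(1 − 0.03527084)·21430000/517 = 39034.877.
County 4: Wₕ = 0.01199784; term = 0.01199784²·(1 − 0.10674157)·98800000/19 = 668.63148.
Sum = 39703.508.
SE = √(39703.508) = 199.3.

199.3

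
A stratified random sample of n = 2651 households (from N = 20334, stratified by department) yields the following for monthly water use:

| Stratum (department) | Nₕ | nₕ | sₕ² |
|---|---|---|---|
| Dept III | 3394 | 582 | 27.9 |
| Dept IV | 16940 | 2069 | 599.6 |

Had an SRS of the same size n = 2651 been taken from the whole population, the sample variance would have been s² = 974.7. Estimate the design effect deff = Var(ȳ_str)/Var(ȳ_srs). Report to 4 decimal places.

0.5557

Var(ȳ_str) = Σ Wₕ²(1−fₕ)sₕ²/nₕ with Wₕ = Nₕ/20334:
  Dept III: (3394/20334)²·(1−582/3394)·27.9/582 = 0.0011065288
  Dept IV: (16940/20334)²·(1−2069/16940)·599.6/2069 = 0.17656681
  → Var(ȳ_str) = 0.17767334.
Var(ȳ_srs) = (1 − 2651/20334)·974.7/2651 = 0.31973808.
deff = 0.17767334 / 0.31973808 = 0.5557.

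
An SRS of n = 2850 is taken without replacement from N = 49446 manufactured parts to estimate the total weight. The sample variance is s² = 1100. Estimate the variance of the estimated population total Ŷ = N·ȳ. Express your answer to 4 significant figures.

8.893 × 10^8

Var(Ŷ) = N²·Var(ȳ) = N²·(1 − n/N)·s²/n.
f = 2850/49446 = 0.05763864; Var(ȳ) = 0.94236136·1100/2850 = 0.36371842.
Var(Ŷ) = 49446² · 0.36371842 = 8.8925768 × 10^8.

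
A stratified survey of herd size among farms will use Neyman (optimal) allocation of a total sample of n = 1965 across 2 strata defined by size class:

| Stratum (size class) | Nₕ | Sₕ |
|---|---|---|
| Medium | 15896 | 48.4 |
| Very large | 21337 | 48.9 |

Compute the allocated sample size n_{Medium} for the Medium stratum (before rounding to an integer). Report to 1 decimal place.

Neyman allocation: nₕ = n·NₕSₕ / Σⱼ NⱼSⱼ.
Σ NⱼSⱼ = 15896·48.4 + 21337·48.9 = 1.8127457 × 10^6.
n_{Medium} = 1965·15896·48.4 / (1.8127457 × 10^6) = 834.0.

834.0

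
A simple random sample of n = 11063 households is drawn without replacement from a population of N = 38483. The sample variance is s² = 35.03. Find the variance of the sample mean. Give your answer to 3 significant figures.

0.00226

Under SRS without replacement, Var(ȳ) = (1 − f)·s²/n with f = n/N = 11063/38483 = 0.28747759.
Var(ȳ) = (1 − 0.28747759)·35.03/11063 = 0.71252241·0.0031664106 = 0.0022561385.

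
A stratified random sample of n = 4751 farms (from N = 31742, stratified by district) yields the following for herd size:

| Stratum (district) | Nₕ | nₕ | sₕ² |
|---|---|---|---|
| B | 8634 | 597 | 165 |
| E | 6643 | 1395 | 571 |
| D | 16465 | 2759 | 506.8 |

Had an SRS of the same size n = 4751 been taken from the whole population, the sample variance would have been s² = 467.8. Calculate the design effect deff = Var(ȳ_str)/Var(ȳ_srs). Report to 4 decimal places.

Var(ȳ_str) = Σ Wₕ²(1−fₕ)sₕ²/nₕ with Wₕ = Nₕ/31742:
  B: (8634/31742)²·(1−597/8634)·165/597 = 0.019034744
  E: (6643/31742)²·(1−1395/6643)·571/1395 = 0.014162874
  D: (16465/31742)²·(1−2759/16465)·506.8/2759 = 0.041142322
  → Var(ȳ_str) = 0.07433994.
Var(ȳ_srs) = (1 − 4751/31742)·467.8/4751 = 0.08372591.
deff = 0.07433994 / 0.08372591 = 0.8879.

0.8879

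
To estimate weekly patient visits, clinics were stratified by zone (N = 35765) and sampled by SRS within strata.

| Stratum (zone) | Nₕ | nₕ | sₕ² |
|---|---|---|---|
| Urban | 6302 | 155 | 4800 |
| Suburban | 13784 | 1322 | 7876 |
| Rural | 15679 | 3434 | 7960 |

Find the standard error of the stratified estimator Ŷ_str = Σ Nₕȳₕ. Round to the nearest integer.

51653

Var(Ŷ_str) = Σₕ Nₕ²(1 − fₕ)sₕ²/nₕ.
Urban: 6302²·(1 − 155/6302)·4800/155 = 1.1996406 × 10^9.
Suburban: 13784²·(1 − 1322/13784)·7876/1322 = 1.0233808 × 10^9.
Rural: 15679²·(1 − 3434/15679)·7960/3434 = 4.4503065 × 10^8.
Sum = 2.6680521 × 10^9.
SE = √(2.6680521 × 10^9) = 51653.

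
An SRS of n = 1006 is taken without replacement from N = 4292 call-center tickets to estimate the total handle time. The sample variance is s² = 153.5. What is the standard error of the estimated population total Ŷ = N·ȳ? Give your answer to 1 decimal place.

1467.0

Var(Ŷ) = N²·Var(ȳ) = N²·(1 − n/N)·s²/n.
f = 1006/4292 = 0.23438956; Var(ȳ) = 0.76561044·153.5/1006 = 0.11682028.
Var(Ŷ) = 4292² · 0.11682028 = 2.1519772 × 10^6.
SE(Ŷ) = √(2.1519772 × 10^6) = 1467.0.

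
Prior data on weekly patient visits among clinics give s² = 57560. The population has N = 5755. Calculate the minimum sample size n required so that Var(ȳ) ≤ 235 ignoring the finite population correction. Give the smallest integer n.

Without fpc, n₀ = s²/D = 57560/235 = 244.9362.
Rounding up, n = 245.

245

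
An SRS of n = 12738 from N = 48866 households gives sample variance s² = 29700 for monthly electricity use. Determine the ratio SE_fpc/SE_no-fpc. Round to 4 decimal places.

0.8598

f = n/N = 12738/48866 = 0.26067204.
SE_no-fpc = √(s²/n) = 1.5269598; SE_fpc = √((1−f)s²/n) = 1.3129439.
Ratio = √(1−f) = 0.85984182.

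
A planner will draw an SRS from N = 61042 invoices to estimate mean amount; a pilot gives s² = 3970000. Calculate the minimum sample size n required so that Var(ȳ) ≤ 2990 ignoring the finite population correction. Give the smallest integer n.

1328

Without fpc, n₀ = s²/D = 3970000/2990 = 1327.7592.
Rounding up, n = 1328.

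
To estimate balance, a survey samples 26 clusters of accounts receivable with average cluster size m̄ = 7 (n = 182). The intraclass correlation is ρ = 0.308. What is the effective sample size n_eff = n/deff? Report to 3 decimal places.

63.904

deff = 1 + (7 − 1)·0.308 = 1 + 1.848 = 2.848.
n_eff = 182 / 2.848 = 63.904.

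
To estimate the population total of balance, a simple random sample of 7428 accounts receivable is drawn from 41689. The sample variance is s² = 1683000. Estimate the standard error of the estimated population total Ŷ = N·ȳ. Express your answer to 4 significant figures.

Var(Ŷ) = N²·Var(ȳ) = N²·(1 − n/N)·s²/n.
f = 7428/41689 = 0.17817650; Var(ȳ) = 0.82182350·1683000/7428 = 186.20476.
Var(Ŷ) = 41689² · 186.20476 = 3.2361879 × 10^11.
SE(Ŷ) = √(3.2361879 × 10^11) = 568900.

568900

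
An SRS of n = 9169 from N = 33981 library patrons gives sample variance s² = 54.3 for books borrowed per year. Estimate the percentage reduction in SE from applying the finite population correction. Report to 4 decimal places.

14.5499

f = n/N = 9169/33981 = 0.26982726.
SE_no-fpc = √(s²/n) = 0.07695537; SE_fpc = √((1−f)s²/n) = 0.065758476.
Ratio = √(1−f) = 0.85450146. Reduction = 100·(1 − 0.85450146) = 14.5499%.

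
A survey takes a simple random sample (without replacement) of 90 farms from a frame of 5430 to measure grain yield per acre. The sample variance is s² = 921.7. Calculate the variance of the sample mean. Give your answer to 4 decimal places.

10.0714

Under SRS without replacement, Var(ȳ) = (1 − f)·s²/n with f = n/N = 90/5430 = 0.01657459.
Var(ȳ) = (1 − 0.01657459)·921.7/90 = 0.98342541·10.241111 = 10.071369.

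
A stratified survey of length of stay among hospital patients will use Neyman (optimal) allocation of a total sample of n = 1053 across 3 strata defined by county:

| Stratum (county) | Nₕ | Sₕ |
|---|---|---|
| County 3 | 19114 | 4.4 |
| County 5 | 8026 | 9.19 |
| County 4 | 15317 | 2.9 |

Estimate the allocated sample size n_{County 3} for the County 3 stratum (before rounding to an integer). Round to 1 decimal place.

Neyman allocation: nₕ = n·NₕSₕ / Σⱼ NⱼSⱼ.
Σ NⱼSⱼ = 19114·4.4 + 8026·9.19 + 15317·2.9 = 202279.84.
n_{County 3} = 1053·19114·4.4 / 202279.84 = 437.8.

437.8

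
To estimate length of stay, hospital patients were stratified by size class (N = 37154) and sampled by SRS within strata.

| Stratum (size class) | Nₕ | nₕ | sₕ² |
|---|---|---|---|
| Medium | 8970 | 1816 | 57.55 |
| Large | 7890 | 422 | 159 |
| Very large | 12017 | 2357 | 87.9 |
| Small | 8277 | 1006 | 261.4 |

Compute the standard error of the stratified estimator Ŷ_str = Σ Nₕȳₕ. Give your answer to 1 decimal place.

Var(Ŷ_str) = Σₕ Nₕ²(1 − fₕ)sₕ²/nₕ.
Medium: 8970²·(1 − 1816/8970)·57.55/1816 = 2.033625 × 10^6.
Large: 7890²·(1 − 422/7890)·159/422 = 2.2200665 × 10^7.
Very large: 12017²·(1 − 2357/12017)·87.9/2357 = 4.3291485 × 10^6.
Small: 8277²·(1 − 1006/8277)·261.4/1006 = 1.5637766 × 10^7.
Sum = 4.4201205 × 10^7.
SE = √(4.4201205 × 10^7) = 6648.4.

6648.4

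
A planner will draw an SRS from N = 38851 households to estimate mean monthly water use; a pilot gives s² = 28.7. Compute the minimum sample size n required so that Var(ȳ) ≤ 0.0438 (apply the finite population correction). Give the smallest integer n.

645

Without fpc, n₀ = s²/D = 28.7/0.0438 = 655.2511.
With fpc, (1 − n/N)·s²/n ≤ D requires n ≥ n₀/(1 + n₀/N) = 655.2511/(1 + 655.2511/38851) = 644.3831.
Rounding up, n = 645.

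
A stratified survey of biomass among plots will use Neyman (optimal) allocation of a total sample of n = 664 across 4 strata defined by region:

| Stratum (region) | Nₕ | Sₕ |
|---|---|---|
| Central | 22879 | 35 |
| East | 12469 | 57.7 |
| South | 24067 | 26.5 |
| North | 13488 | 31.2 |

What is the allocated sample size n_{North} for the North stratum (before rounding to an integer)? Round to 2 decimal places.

108.35

Neyman allocation: nₕ = n·NₕSₕ / Σⱼ NⱼSⱼ.
Σ NⱼSⱼ = 22879·35 + 12469·57.7 + 24067·26.5 + 13488·31.2 = 2.5788274 × 10^6.
n_{North} = 664·13488·31.2 / (2.5788274 × 10^6) = 108.35.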